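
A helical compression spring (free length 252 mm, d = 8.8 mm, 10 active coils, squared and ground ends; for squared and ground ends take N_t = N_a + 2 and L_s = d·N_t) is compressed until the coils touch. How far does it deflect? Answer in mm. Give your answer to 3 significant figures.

146 mm

N_t = 12; L_s = 8.8·12 = 105.6 mm
δ_solid = L₀ − L_s = 252 − 105.6 = 146.4 mm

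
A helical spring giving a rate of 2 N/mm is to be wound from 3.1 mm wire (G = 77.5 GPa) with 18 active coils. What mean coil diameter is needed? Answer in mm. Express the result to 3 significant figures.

29.2 mm

D = (Gd⁴/(8N_a·k))^(1/3) = (77.5×10³·3.1⁴/(8·18·2))^(1/3)
  = (24851.7)^(1/3) = 29.1822 mm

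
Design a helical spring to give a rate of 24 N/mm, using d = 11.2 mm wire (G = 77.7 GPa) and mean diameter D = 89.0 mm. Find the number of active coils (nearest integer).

N_a = Gd⁴/(8D³k) = (77.7×10³ × 11.2⁴)/(8 × 89.0³ × 24)
    = 1.22262e+09 / 1.35354e+08 = 9.033 → 9 coils

9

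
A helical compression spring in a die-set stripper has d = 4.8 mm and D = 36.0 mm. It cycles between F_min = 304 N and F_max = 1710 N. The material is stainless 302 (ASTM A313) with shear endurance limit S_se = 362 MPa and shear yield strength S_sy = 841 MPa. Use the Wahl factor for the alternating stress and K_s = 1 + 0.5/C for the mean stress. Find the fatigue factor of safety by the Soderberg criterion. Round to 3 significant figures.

0.335

C = D/d = 36.0/4.8 = 7.5000; K_W = (4C−1)/(4C−4)+0.615/C = 1.1974; K_s = 1+0.5/C = 1.0667
F_a = (F_max−F_min)/2 = 703 N; F_m = (F_max+F_min)/2 = 1007 N
τ_a = K_W·8F_aD/(πd³) = 1.1974 × 582.74 = 697.76 MPa
τ_m = K_s·8F_mD/(πd³) = 1.0667 × 834.73 = 890.38 MPa
Soderberg: 1/n_f = τ_a/S_se + τ_m/S_sy = 697.76/362 + 890.38/841 = 1.92752 + 1.05872 = 2.9862
n_f = 1/2.9862 = 0.3349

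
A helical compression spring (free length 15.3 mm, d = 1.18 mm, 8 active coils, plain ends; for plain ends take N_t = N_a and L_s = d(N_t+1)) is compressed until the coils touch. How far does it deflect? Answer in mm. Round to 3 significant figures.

4.68 mm

N_t = 8; L_s = 1.18·9 = 10.62 mm
δ_solid = L₀ − L_s = 15.3 − 10.62 = 4.68 mm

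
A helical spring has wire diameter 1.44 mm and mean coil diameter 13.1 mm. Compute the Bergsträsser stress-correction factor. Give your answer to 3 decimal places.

C = D/d = 13.1/1.44 = 9.0972
K_B = (4C+2)/(4C−3) = 38.389/33.389 = 1.1498

1.150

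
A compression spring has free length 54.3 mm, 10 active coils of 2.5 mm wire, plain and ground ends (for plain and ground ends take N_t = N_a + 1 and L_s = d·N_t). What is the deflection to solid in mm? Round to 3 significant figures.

N_t = 11; L_s = 2.5·11 = 27.5 mm
δ_solid = L₀ − L_s = 54.3 − 27.5 = 26.8 mm

26.8 mm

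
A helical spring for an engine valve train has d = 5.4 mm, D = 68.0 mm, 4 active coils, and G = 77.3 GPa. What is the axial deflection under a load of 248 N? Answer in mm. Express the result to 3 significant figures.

k = Gd⁴/(8D³N_a) = (77.3×10³)(5.4⁴)/(8·68.0³·4) = 6.5325 N/mm
δ = F/k = 248 / 6.5325 = 37.964 mm

38.0 mm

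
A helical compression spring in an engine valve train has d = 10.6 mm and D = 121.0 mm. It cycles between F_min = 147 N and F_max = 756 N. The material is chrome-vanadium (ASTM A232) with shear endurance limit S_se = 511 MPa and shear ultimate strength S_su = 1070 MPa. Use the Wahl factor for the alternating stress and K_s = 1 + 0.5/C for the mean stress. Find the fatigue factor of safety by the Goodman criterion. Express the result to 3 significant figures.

C = D/d = 121.0/10.6 = 11.4151; K_W = (4C−1)/(4C−4)+0.615/C = 1.1259; K_s = 1+0.5/C = 1.0438
F_a = (F_max−F_min)/2 = 304.5 N; F_m = (F_max+F_min)/2 = 451.5 N
τ_a = K_W·8F_aD/(πd³) = 1.1259 × 78.776 = 88.693 MPa
τ_m = K_s·8F_mD/(πd³) = 1.0438 × 116.81 = 121.92 MPa
Goodman: 1/n_f = τ_a/S_se + τ_m/S_su = 88.693/511 + 121.92/1070 = 0.17357 + 0.11395 = 0.28751
n_f = 1/0.28751 = 3.478

3.48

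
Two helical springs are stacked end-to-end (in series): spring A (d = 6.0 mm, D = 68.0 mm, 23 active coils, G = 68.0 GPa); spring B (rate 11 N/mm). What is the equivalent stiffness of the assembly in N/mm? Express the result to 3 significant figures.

1.34 N/mm

k_A = Gd⁴/(8D³N_a) = (68.0×10³)(6.0⁴)/(8·68.0³·23) = 1.5232 N/mm
Series: 1/k_eq = 1/1.5232 + 1/11 = 0.7474; k_eq = 1.338 N/mm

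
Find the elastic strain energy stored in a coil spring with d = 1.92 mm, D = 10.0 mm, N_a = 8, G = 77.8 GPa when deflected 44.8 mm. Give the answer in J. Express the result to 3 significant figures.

16.6 J

k = Gd⁴/(8D³N_a) = (77.8×10³)(1.92⁴)/(8·10.0³·8) = 16.52 N/mm
U = ½kδ² = 0.5 × 16.52 × 44.8² = 16578 N·mm = 16.578 J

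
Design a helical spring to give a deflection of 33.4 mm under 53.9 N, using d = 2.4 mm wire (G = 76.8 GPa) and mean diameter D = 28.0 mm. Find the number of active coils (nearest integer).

9

Required rate k = F/δ = 53.9/33.4 = 1.6138 N/mm
N_a = Gd⁴/(8D³k) = (76.8×10³ × 2.4⁴)/(8 × 28.0³ × 1.6138)
    = 2.54804e+06 / 283404 = 8.991 → 9 coils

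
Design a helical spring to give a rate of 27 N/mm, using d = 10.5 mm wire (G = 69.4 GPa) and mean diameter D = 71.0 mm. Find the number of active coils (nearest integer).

N_a = Gd⁴/(8D³k) = (69.4×10³ × 10.5⁴)/(8 × 71.0³ × 27)
    = 8.43561e+08 / 7.73088e+07 = 10.91 → 11 coils

11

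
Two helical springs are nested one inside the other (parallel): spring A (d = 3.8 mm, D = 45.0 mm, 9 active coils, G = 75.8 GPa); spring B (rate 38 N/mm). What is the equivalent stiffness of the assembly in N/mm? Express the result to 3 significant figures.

k_A = Gd⁴/(8D³N_a) = (75.8×10³)(3.8⁴)/(8·45.0³·9) = 2.409 N/mm
Parallel: k_eq = 2.409 + 38 = 40.409 N/mm

40.4 N/mm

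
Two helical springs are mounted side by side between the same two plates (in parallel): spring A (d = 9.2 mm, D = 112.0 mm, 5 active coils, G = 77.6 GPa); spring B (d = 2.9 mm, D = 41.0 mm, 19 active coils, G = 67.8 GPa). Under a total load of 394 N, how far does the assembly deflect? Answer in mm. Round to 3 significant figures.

38.1 mm

k_A = Gd⁴/(8D³N_a) = (77.6×10³)(9.2⁴)/(8·112.0³·5) = 9.8923 N/mm
k_B = Gd⁴/(8D³N_a) = (67.8×10³)(2.9⁴)/(8·41.0³·19) = 0.45775 N/mm
Parallel: k_eq = 9.8923 + 0.45775 = 10.35 N/mm
δ = F/k_eq = 394/10.35 = 38.067 mm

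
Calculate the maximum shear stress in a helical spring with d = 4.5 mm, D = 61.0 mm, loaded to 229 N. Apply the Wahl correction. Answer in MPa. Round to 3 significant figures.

Spring index C = D/d = 61.0/4.5 = 13.5556
K_W = (4C−1)/(4C−4) + 0.615/C = 53.222/50.222 + 0.0454 = 1.1051
τ₀ = 8FD/(πd³) = 8·229·61.0/(π·4.5³) = 111752/286.28 = 390.36 MPa
τ_max = K·τ₀ = 1.1051 × 390.36 = 431.39 MPa

431 MPa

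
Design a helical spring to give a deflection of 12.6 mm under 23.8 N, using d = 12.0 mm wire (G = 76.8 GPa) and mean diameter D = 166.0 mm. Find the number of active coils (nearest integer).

23

Required rate k = F/δ = 23.8/12.6 = 1.8889 N/mm
N_a = Gd⁴/(8D³k) = (76.8×10³ × 12.0⁴)/(8 × 166.0³ × 1.8889)
    = 1.59252e+09 / 6.91227e+07 = 23.04 → 23 coils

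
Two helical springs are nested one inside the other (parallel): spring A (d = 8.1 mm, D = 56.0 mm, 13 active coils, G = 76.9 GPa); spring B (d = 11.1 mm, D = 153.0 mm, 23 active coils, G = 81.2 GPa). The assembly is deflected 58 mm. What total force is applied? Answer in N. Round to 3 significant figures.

k_A = Gd⁴/(8D³N_a) = (76.9×10³)(8.1⁴)/(8·56.0³·13) = 18.125 N/mm
k_B = Gd⁴/(8D³N_a) = (81.2×10³)(11.1⁴)/(8·153.0³·23) = 1.8705 N/mm
Parallel: k_eq = 18.125 + 1.8705 = 19.995 N/mm
F = k_eq·δ = 19.995·58 = 1159.7 N

1160 N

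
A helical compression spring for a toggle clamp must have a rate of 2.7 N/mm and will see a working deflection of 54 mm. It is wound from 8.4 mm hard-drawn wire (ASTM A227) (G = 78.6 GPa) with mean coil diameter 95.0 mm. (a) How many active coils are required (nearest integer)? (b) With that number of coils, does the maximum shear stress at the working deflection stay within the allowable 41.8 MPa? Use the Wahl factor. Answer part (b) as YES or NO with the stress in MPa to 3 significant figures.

(a) 21 coils; (b) NO, τ_max = 67.5 MPa

N_a = Gd⁴/(8D³k) = (78.6×10³)(8.4⁴)/(8·95.0³·2.7) = 21.13 → N_a = 21
Actual rate k = Gd⁴/(8D³·21) = 2.7168 N/mm
Working load F = kδ = 2.7168·54 = 146.71 N
C = 95.0/8.4 = 11.3095; K_W = (4C−1)/(4C−4)+0.615/C = 1.1271
τ_max = K_W·8FD/(πd³) = 1.1271·59.88 = 67.492 MPa
τ_max > 41.8 MPa → exceeds allowable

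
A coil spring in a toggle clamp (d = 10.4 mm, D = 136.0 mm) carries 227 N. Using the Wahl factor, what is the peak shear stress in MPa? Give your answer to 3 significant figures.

77.5 MPa

Spring index C = D/d = 136.0/10.4 = 13.0769
K_W = (4C−1)/(4C−4) + 0.615/C = 51.308/48.308 + 0.0470 = 1.1091
τ₀ = 8FD/(πd³) = 8·227·136.0/(π·10.4³) = 246976/3533.9 = 69.888 MPa
τ_max = K·τ₀ = 1.1091 × 69.888 = 77.515 MPa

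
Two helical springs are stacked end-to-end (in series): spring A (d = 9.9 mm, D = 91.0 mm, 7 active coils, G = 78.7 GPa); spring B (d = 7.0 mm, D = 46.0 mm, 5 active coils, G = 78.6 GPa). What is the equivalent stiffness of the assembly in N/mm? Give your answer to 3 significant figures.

k_A = Gd⁴/(8D³N_a) = (78.7×10³)(9.9⁴)/(8·91.0³·7) = 17.914 N/mm
k_B = Gd⁴/(8D³N_a) = (78.6×10³)(7.0⁴)/(8·46.0³·5) = 48.471 N/mm
Series: 1/k_eq = 1/17.914 + 1/48.471 = 0.076452; k_eq = 13.08 N/mm

13.1 N/mm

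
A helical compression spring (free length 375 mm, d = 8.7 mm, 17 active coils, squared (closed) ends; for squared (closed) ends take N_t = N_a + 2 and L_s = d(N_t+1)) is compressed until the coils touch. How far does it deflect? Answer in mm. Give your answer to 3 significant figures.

N_t = 19; L_s = 8.7·20 = 174 mm
δ_solid = L₀ − L_s = 375 − 174 = 201 mm

201 mm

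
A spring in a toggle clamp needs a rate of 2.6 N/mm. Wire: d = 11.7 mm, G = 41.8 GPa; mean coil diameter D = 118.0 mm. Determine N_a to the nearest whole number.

N_a = Gd⁴/(8D³k) = (41.8×10³ × 11.7⁴)/(8 × 118.0³ × 2.6)
    = 7.83285e+08 / 3.41751e+07 = 22.92 → 23 coils

23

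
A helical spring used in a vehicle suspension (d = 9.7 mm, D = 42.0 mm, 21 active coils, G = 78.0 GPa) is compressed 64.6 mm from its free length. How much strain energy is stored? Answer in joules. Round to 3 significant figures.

k = Gd⁴/(8D³N_a) = (78.0×10³)(9.7⁴)/(8·42.0³·21) = 55.478 N/mm
U = ½kδ² = 0.5 × 55.478 × 64.6² = 1.1576e+05 N·mm = 115.76 J

116 J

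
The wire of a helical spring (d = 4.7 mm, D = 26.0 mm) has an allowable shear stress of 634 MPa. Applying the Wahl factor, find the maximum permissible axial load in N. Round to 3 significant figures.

779 N

C = D/d = 26.0/4.7 = 5.5319
K_W = (4C−1)/(4C−4) + 0.615/C = 21.128/18.128 + 0.1112 = 1.2767
τ_max = K·8FD/(πd³) → F_max = τ_allow·πd³/(8DK)
F_max = 634·π·4.7³/(8·26.0·1.2767) = 2.0679e+05/265.55 = 778.74 N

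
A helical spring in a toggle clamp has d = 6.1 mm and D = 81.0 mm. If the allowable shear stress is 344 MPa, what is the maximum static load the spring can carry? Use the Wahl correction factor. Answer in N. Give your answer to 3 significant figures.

342 N

C = D/d = 81.0/6.1 = 13.2787
K_W = (4C−1)/(4C−4) + 0.615/C = 52.115/49.115 + 0.0463 = 1.1074
τ_max = K·8FD/(πd³) → F_max = τ_allow·πd³/(8DK)
F_max = 344·π·6.1³/(8·81.0·1.1074) = 2.453e+05/717.59 = 341.84 N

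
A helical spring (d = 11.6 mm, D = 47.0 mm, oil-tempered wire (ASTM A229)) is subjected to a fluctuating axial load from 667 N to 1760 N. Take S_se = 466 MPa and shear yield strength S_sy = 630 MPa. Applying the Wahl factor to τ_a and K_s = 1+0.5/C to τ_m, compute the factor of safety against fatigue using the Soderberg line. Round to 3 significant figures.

3.43

C = D/d = 47.0/11.6 = 4.0517; K_W = (4C−1)/(4C−4)+0.615/C = 1.3975; K_s = 1+0.5/C = 1.1234
F_a = (F_max−F_min)/2 = 546.5 N; F_m = (F_max+F_min)/2 = 1213.5 N
τ_a = K_W·8F_aD/(πd³) = 1.3975 × 41.904 = 58.563 MPa
τ_m = K_s·8F_mD/(πd³) = 1.1234 × 93.047 = 104.53 MPa
Soderberg: 1/n_f = τ_a/S_se + τ_m/S_sy = 58.563/466 + 104.53/630 = 0.12567 + 0.16592 = 0.29159
n_f = 1/0.29159 = 3.429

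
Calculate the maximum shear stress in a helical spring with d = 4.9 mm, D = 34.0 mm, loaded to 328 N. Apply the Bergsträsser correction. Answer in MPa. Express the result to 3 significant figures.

290 MPa

Spring index C = D/d = 34.0/4.9 = 6.9388
K_B = (4C+2)/(4C−3) = 29.755/24.755 = 1.2020
τ₀ = 8FD/(πd³) = 8·328·34.0/(π·4.9³) = 89216/369.61 = 241.38 MPa
τ_max = K·τ₀ = 1.2020 × 241.38 = 290.14 MPa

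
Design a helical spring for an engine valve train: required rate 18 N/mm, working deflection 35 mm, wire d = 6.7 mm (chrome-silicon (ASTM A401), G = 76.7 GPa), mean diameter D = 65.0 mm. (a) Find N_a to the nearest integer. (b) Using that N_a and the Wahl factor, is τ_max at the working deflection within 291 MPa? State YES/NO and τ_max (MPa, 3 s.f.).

N_a = Gd⁴/(8D³k) = (76.7×10³)(6.7⁴)/(8·65.0³·18) = 3.908 → N_a = 4
Actual rate k = Gd⁴/(8D³·4) = 17.588 N/mm
Working load F = kδ = 17.588·35 = 615.56 N
C = 65.0/6.7 = 9.7015; K_W = (4C−1)/(4C−4)+0.615/C = 1.1496
τ_max = K_W·8FD/(πd³) = 1.1496·338.77 = 389.44 MPa
τ_max > 291 MPa → exceeds allowable

(a) 4 coils; (b) NO, τ_max = 389 MPa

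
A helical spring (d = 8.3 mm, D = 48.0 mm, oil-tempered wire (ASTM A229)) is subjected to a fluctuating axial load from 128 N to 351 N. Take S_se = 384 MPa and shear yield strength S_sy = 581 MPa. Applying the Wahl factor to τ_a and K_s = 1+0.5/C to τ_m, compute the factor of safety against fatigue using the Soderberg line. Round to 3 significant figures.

C = D/d = 48.0/8.3 = 5.7831; K_W = (4C−1)/(4C−4)+0.615/C = 1.2631; K_s = 1+0.5/C = 1.0865
F_a = (F_max−F_min)/2 = 111.5 N; F_m = (F_max+F_min)/2 = 239.5 N
τ_a = K_W·8F_aD/(πd³) = 1.2631 × 23.835 = 30.108 MPa
τ_m = K_s·8F_mD/(πd³) = 1.0865 × 51.198 = 55.624 MPa
Soderberg: 1/n_f = τ_a/S_se + τ_m/S_sy = 30.108/384 + 55.624/581 = 0.07841 + 0.09574 = 0.17414
n_f = 1/0.17414 = 5.742

5.74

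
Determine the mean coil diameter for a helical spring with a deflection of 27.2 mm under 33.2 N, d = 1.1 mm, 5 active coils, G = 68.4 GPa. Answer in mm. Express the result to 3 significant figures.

12.7 mm

Required rate k = F/δ = 33.2/27.2 = 1.2206 N/mm
D = (Gd⁴/(8N_a·k))^(1/3) = (68.4×10³·1.1⁴/(8·5·1.2206))^(1/3)
  = (2051.15)^(1/3) = 12.7057 mm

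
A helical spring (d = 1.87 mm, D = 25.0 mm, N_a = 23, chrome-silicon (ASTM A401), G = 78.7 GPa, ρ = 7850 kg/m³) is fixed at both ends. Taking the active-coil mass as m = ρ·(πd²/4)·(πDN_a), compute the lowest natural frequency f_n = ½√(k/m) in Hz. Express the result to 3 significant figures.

46.4 Hz

k = Gd⁴/(8D³N_a) = (78.7×10³)(1.87⁴)/(8·25.0³·23) = 0.33474 N/mm = 334.74 N/m
Wire length L = πDN_a = π·25.0·23 = 1806.4 mm
m = ρ·(πd²/4)·L = 7850 × 2.7465×10⁻⁶ m² × 1.8064 m = 0.038946 kg
f_n = ½√(k/m) = 0.5·√(334.74/0.038946) = 0.5·√(8594.9) = 46.354 Hz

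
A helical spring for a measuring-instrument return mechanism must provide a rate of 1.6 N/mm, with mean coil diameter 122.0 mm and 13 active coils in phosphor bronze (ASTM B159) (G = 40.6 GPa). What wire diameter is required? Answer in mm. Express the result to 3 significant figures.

9.29 mm

d = (8D³N_a·k / G)^(1/4) = (8·122.0³·13·1.6 / (40.6×10³))^0.25
  = (7442.3)^0.25 = 9.2881 mm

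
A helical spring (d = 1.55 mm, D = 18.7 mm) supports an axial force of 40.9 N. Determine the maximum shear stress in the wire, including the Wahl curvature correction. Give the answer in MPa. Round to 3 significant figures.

585 MPa

Spring index C = D/d = 18.7/1.55 = 12.0645
K_W = (4C−1)/(4C−4) + 0.615/C = 47.258/44.258 + 0.0510 = 1.1188
τ₀ = 8FD/(πd³) = 8·40.9·18.7/(π·1.55³) = 6118.64/11.699 = 523.01 MPa
τ_max = K·τ₀ = 1.1188 × 523.01 = 585.12 MPa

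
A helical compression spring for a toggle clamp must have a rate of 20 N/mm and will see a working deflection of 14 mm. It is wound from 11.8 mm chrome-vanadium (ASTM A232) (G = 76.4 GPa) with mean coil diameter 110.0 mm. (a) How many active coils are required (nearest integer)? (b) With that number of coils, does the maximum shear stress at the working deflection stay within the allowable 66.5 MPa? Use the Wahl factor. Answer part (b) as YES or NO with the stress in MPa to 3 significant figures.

(a) 7 coils; (b) YES, τ_max = 54.8 MPa

N_a = Gd⁴/(8D³k) = (76.4×10³)(11.8⁴)/(8·110.0³·20) = 6.955 → N_a = 7
Actual rate k = Gd⁴/(8D³·7) = 19.873 N/mm
Working load F = kδ = 19.873·14 = 278.22 N
C = 110.0/11.8 = 9.3220; K_W = (4C−1)/(4C−4)+0.615/C = 1.1561
τ_max = K_W·8FD/(πd³) = 1.1561·47.432 = 54.836 MPa
τ_max ≤ 66.5 MPa → acceptable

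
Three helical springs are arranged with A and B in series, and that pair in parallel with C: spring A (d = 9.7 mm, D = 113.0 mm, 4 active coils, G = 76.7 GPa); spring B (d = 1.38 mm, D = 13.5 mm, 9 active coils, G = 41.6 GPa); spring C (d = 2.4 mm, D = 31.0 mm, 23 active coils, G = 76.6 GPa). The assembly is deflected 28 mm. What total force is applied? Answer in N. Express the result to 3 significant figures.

35.5 N

k_A = Gd⁴/(8D³N_a) = (76.7×10³)(9.7⁴)/(8·113.0³·4) = 14.706 N/mm
k_B = Gd⁴/(8D³N_a) = (41.6×10³)(1.38⁴)/(8·13.5³·9) = 0.85168 N/mm
k_C = Gd⁴/(8D³N_a) = (76.6×10³)(2.4⁴)/(8·31.0³·23) = 0.46363 N/mm
Springs A,B series: k_AB = 1/(1/14.706+1/0.85168) = 0.80506 N/mm; parallel with C: k_eq = 0.80506+0.46363 = 1.2687 N/mm
F = k_eq·δ = 1.2687·28 = 35.523 N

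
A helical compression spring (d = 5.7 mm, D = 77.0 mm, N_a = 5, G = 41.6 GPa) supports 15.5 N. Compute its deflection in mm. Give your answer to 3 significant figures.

k = Gd⁴/(8D³N_a) = (41.6×10³)(5.7⁴)/(8·77.0³·5) = 2.4047 N/mm
δ = F/k = 15.5 / 2.4047 = 6.4457 mm

6.45 mm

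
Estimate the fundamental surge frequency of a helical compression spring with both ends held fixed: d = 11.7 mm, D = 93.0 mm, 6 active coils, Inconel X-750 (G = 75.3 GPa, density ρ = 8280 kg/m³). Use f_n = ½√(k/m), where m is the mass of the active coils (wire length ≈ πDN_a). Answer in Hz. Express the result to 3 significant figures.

k = Gd⁴/(8D³N_a) = (75.3×10³)(11.7⁴)/(8·93.0³·6) = 36.547 N/mm = 36547 N/m
Wire length L = πDN_a = π·93.0·6 = 1753 mm
m = ρ·(πd²/4)·L = 8280 × 107.51×10⁻⁶ m² × 1.753 m = 1.5605 kg
f_n = ½√(k/m) = 0.5·√(36547/1.5605) = 0.5·√(23419) = 76.517 Hz

76.5 Hz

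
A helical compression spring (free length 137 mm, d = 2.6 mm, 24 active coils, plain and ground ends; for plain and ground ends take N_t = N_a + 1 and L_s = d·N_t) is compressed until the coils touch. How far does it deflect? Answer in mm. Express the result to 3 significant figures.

N_t = 25; L_s = 2.6·25 = 65 mm
δ_solid = L₀ − L_s = 137 − 65 = 72 mm

72.0 mm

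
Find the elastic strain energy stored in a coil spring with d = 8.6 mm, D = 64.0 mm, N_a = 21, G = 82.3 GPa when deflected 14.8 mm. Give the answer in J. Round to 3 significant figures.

k = Gd⁴/(8D³N_a) = (82.3×10³)(8.6⁴)/(8·64.0³·21) = 10.222 N/mm
U = ½kδ² = 0.5 × 10.222 × 14.8² = 1119.5 N·mm = 1.1195 J

1.12 J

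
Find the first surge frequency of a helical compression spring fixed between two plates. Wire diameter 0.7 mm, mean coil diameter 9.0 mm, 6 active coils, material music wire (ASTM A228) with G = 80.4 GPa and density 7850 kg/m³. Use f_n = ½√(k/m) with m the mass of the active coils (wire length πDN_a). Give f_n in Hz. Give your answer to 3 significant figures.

k = Gd⁴/(8D³N_a) = (80.4×10³)(0.7⁴)/(8·9.0³·6) = 0.55167 N/mm = 551.67 N/m
Wire length L = πDN_a = π·9.0·6 = 169.65 mm
m = ρ·(πd²/4)·L = 7850 × 0.38485×10⁻⁶ m² × 0.16965 m = 0.00051251 kg
f_n = ½√(k/m) = 0.5·√(551.67/0.00051251) = 0.5·√(1.0764e+06) = 518.75 Hz

519 Hz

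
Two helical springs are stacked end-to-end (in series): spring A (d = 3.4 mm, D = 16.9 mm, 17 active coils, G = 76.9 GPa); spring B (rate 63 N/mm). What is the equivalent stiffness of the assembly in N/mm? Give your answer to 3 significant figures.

12.5 N/mm

k_A = Gd⁴/(8D³N_a) = (76.9×10³)(3.4⁴)/(8·16.9³·17) = 15.655 N/mm
Series: 1/k_eq = 1/15.655 + 1/63 = 0.079752; k_eq = 12.539 N/mm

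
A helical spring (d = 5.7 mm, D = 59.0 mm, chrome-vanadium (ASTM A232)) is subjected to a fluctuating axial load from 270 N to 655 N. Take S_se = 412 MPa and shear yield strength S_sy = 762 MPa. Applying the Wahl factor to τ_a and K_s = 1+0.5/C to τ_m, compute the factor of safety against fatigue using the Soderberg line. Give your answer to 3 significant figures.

1.05

C = D/d = 59.0/5.7 = 10.3509; K_W = (4C−1)/(4C−4)+0.615/C = 1.1396; K_s = 1+0.5/C = 1.0483
F_a = (F_max−F_min)/2 = 192.5 N; F_m = (F_max+F_min)/2 = 462.5 N
τ_a = K_W·8F_aD/(πd³) = 1.1396 × 156.17 = 177.97 MPa
τ_m = K_s·8F_mD/(πd³) = 1.0483 × 375.21 = 393.34 MPa
Soderberg: 1/n_f = τ_a/S_se + τ_m/S_sy = 177.97/412 + 393.34/762 = 0.43198 + 0.51619 = 0.94817
n_f = 1/0.94817 = 1.055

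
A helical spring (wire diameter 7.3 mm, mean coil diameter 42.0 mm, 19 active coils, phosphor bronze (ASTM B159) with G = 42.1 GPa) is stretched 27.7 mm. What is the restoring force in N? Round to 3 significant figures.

k = Gd⁴/(8D³N_a) = (42.1×10³)(7.3⁴)/(8·42.0³·19) = 10.617 N/mm
F = k·δ = 10.617 × 27.7 = 294.08 N

294 N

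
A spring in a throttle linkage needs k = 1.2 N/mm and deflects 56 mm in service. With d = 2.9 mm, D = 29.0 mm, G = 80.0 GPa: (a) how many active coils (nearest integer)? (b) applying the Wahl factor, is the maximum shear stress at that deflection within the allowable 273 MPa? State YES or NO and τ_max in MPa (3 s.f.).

(a) 24 coils; (b) YES, τ_max = 235 MPa

N_a = Gd⁴/(8D³k) = (80.0×10³)(2.9⁴)/(8·29.0³·1.2) = 24.17 → N_a = 24
Actual rate k = Gd⁴/(8D³·24) = 1.2083 N/mm
Working load F = kδ = 1.2083·56 = 67.667 N
C = 29.0/2.9 = 10.0000; K_W = (4C−1)/(4C−4)+0.615/C = 1.1448
τ_max = K_W·8FD/(πd³) = 1.1448·204.89 = 234.56 MPa
τ_max ≤ 273 MPa → acceptable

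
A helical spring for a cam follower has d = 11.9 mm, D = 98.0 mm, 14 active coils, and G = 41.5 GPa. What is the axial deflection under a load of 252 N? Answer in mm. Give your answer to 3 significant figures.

31.9 mm

k = Gd⁴/(8D³N_a) = (41.5×10³)(11.9⁴)/(8·98.0³·14) = 7.8948 N/mm
δ = F/k = 252 / 7.8948 = 31.92 mm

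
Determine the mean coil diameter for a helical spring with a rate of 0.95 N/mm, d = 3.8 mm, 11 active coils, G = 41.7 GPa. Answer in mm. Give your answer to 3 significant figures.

D = (Gd⁴/(8N_a·k))^(1/3) = (41.7×10³·3.8⁴/(8·11·0.95))^(1/3)
  = (104007)^(1/3) = 47.0278 mm

47.0 mm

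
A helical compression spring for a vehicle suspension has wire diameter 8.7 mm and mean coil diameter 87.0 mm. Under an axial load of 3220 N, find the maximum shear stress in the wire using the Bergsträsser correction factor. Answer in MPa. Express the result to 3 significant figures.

Spring index C = D/d = 87.0/8.7 = 10.0000
K_B = (4C+2)/(4C−3) = 42.000/37.000 = 1.1351
τ₀ = 8FD/(πd³) = 8·3220·87.0/(π·8.7³) = 2.24112e+06/2068.7 = 1083.3 MPa
τ_max = K·τ₀ = 1.1351 × 1083.3 = 1229.7 MPa

1230 MPa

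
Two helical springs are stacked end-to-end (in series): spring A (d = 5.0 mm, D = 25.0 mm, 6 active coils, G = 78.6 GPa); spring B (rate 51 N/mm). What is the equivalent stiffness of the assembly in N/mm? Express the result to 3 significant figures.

k_A = Gd⁴/(8D³N_a) = (78.6×10³)(5.0⁴)/(8·25.0³·6) = 65.5 N/mm
Series: 1/k_eq = 1/65.5 + 1/51 = 0.034875; k_eq = 28.674 N/mm

28.7 N/mm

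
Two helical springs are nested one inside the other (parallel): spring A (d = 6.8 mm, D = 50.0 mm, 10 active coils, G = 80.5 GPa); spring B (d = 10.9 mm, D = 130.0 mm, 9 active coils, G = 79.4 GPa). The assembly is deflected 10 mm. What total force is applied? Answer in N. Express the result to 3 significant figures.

k_A = Gd⁴/(8D³N_a) = (80.5×10³)(6.8⁴)/(8·50.0³·10) = 17.212 N/mm
k_B = Gd⁴/(8D³N_a) = (79.4×10³)(10.9⁴)/(8·130.0³·9) = 7.0854 N/mm
Parallel: k_eq = 17.212 + 7.0854 = 24.297 N/mm
F = k_eq·δ = 24.297·10 = 242.97 N

243 N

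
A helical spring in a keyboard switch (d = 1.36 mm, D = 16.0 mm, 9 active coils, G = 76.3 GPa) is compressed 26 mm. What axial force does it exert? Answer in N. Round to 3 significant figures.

k = Gd⁴/(8D³N_a) = (76.3×10³)(1.36⁴)/(8·16.0³·9) = 0.88509 N/mm
F = k·δ = 0.88509 × 26 = 23.012 N

23.0 N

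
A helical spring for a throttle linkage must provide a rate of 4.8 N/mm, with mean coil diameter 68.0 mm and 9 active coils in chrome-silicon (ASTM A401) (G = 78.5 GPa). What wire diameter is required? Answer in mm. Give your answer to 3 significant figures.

d = (8D³N_a·k / G)^(1/4) = (8·68.0³·9·4.8 / (78.5×10³))^0.25
  = (1384.3)^0.25 = 6.0997 mm

6.10 mm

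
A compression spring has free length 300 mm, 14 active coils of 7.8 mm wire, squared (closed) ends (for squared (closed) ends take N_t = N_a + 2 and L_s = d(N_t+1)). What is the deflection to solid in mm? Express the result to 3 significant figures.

167 mm

N_t = 16; L_s = 7.8·17 = 132.6 mm
δ_solid = L₀ − L_s = 300 − 132.6 = 167.4 mm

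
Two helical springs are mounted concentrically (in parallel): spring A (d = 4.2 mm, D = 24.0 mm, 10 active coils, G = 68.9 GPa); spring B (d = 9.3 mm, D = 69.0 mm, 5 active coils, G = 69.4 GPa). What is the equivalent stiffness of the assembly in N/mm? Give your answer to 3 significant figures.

k_A = Gd⁴/(8D³N_a) = (68.9×10³)(4.2⁴)/(8·24.0³·10) = 19.386 N/mm
k_B = Gd⁴/(8D³N_a) = (69.4×10³)(9.3⁴)/(8·69.0³·5) = 39.508 N/mm
Parallel: k_eq = 19.386 + 39.508 = 58.894 N/mm

58.9 N/mm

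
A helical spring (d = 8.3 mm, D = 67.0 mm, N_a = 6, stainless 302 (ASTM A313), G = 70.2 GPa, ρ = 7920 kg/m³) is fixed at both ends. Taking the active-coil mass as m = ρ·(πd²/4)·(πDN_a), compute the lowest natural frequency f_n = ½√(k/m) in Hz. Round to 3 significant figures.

k = Gd⁴/(8D³N_a) = (70.2×10³)(8.3⁴)/(8·67.0³·6) = 23.077 N/mm = 23077 N/m
Wire length L = πDN_a = π·67.0·6 = 1262.9 mm
m = ρ·(πd²/4)·L = 7920 × 54.106×10⁻⁶ m² × 1.2629 m = 0.54119 kg
f_n = ½√(k/m) = 0.5·√(23077/0.54119) = 0.5·√(42642) = 103.25 Hz

103 Hz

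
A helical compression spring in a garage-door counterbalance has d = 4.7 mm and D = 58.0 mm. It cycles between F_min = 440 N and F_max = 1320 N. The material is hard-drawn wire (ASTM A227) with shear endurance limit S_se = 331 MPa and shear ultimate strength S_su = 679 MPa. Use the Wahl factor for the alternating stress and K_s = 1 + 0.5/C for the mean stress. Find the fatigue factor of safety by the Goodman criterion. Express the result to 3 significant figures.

C = D/d = 58.0/4.7 = 12.3404; K_W = (4C−1)/(4C−4)+0.615/C = 1.1160; K_s = 1+0.5/C = 1.0405
F_a = (F_max−F_min)/2 = 440 N; F_m = (F_max+F_min)/2 = 880 N
τ_a = K_W·8F_aD/(πd³) = 1.1160 × 625.93 = 698.52 MPa
τ_m = K_s·8F_mD/(πd³) = 1.0405 × 1251.9 = 1302.6 MPa
Goodman: 1/n_f = τ_a/S_se + τ_m/S_su = 698.52/331 + 1302.6/679 = 2.11034 + 1.91839 = 4.0287
n_f = 1/4.0287 = 0.2482

0.248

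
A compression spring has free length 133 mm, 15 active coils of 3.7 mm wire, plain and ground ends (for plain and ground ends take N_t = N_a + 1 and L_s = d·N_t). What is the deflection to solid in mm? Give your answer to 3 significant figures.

73.8 mm

N_t = 16; L_s = 3.7·16 = 59.2 mm
δ_solid = L₀ − L_s = 133 − 59.2 = 73.8 mm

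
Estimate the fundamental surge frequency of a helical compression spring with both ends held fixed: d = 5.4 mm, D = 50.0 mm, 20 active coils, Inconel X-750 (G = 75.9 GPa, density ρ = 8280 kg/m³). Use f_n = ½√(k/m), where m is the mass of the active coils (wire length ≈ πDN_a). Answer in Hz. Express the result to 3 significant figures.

36.8 Hz

k = Gd⁴/(8D³N_a) = (75.9×10³)(5.4⁴)/(8·50.0³·20) = 3.2269 N/mm = 3226.9 N/m
Wire length L = πDN_a = π·50.0·20 = 3141.6 mm
m = ρ·(πd²/4)·L = 8280 × 22.902×10⁻⁶ m² × 3.1416 m = 0.59574 kg
f_n = ½√(k/m) = 0.5·√(3226.9/0.59574) = 0.5·√(5416.6) = 36.799 Hz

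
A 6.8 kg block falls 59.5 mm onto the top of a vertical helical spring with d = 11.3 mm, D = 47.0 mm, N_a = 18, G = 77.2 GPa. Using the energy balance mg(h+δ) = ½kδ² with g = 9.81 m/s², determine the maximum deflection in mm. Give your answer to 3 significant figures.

k = Gd⁴/(8D³N_a) = (77.2×10³)(11.3⁴)/(8·47.0³·18) = 84.193 N/mm
W = mg = 6.8 × 9.81 = 66.708 N
½kδ² − Wδ − Wh = 0 → δ = (W + √(W² + 2kWh))/k
δ = (66.708 + √(4450 + 668344))/84.193 = (66.708 + 820.24)/84.193 = 10.535 mm

10.5 mm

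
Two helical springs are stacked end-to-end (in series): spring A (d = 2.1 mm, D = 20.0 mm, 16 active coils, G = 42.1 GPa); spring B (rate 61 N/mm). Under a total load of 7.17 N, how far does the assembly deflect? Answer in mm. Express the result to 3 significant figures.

9.08 mm

k_A = Gd⁴/(8D³N_a) = (42.1×10³)(2.1⁴)/(8·20.0³·16) = 0.79958 N/mm
Series: 1/k_eq = 1/0.79958 + 1/61 = 1.2671; k_eq = 0.78923 N/mm
δ = F/k_eq = 7.17/0.78923 = 9.0848 mm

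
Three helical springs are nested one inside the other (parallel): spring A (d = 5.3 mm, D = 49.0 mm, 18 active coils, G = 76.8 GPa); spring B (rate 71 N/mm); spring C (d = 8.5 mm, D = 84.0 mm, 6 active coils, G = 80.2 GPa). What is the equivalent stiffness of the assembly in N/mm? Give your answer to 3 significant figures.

k_A = Gd⁴/(8D³N_a) = (76.8×10³)(5.3⁴)/(8·49.0³·18) = 3.577 N/mm
k_C = Gd⁴/(8D³N_a) = (80.2×10³)(8.5⁴)/(8·84.0³·6) = 14.715 N/mm
Parallel: k_eq = 3.577 + 71 + 14.715 = 89.292 N/mm

89.3 N/mm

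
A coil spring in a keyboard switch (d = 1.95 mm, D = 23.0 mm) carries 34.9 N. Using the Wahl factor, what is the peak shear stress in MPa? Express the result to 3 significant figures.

Spring index C = D/d = 23.0/1.95 = 11.7949
K_W = (4C−1)/(4C−4) + 0.615/C = 46.179/43.179 + 0.0521 = 1.1216
τ₀ = 8FD/(πd³) = 8·34.9·23.0/(π·1.95³) = 6421.6/23.295 = 275.67 MPa
τ_max = K·τ₀ = 1.1216 × 275.67 = 309.2 MPa

309 MPa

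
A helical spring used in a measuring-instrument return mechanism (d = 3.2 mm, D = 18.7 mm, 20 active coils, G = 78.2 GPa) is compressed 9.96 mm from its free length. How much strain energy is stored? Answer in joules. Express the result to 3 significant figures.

0.389 J

k = Gd⁴/(8D³N_a) = (78.2×10³)(3.2⁴)/(8·18.7³·20) = 7.8372 N/mm
U = ½kδ² = 0.5 × 7.8372 × 9.96² = 388.73 N·mm = 0.38873 J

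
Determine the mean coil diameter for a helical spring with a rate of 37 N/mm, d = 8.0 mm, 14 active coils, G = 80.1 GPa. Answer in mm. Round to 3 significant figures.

42.9 mm

D = (Gd⁴/(8N_a·k))^(1/3) = (80.1×10³·8.0⁴/(8·14·37))^(1/3)
  = (79172.2)^(1/3) = 42.9396 mm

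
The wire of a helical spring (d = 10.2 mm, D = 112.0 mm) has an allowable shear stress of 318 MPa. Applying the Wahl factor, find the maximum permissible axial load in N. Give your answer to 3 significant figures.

C = D/d = 112.0/10.2 = 10.9804
K_W = (4C−1)/(4C−4) + 0.615/C = 42.922/39.922 + 0.0560 = 1.1312
τ_max = K·8FD/(πd³) → F_max = τ_allow·πd³/(8DK)
F_max = 318·π·10.2³/(8·112.0·1.1312) = 1.0602e+06/1013.5 = 1046 N

1050 N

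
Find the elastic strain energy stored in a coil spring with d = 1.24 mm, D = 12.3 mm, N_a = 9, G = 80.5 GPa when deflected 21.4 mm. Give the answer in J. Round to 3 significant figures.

k = Gd⁴/(8D³N_a) = (80.5×10³)(1.24⁴)/(8·12.3³·9) = 1.4205 N/mm
U = ½kδ² = 0.5 × 1.4205 × 21.4² = 325.26 N·mm = 0.32526 J

0.325 J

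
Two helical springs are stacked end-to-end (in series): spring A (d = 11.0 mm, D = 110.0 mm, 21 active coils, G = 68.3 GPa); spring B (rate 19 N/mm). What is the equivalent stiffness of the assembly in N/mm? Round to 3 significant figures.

k_A = Gd⁴/(8D³N_a) = (68.3×10³)(11.0⁴)/(8·110.0³·21) = 4.472 N/mm
Series: 1/k_eq = 1/4.472 + 1/19 = 0.27624; k_eq = 3.62 N/mm

3.62 N/mm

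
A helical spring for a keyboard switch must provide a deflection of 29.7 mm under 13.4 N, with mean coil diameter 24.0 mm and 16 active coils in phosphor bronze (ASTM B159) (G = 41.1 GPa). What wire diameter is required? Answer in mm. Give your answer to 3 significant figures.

2.10 mm

Required rate k = F/δ = 13.4/29.7 = 0.45118 N/mm
d = (8D³N_a·k / G)^(1/4) = (8·24.0³·16·0.45118 / (41.1×10³))^0.25
  = (19.425)^0.25 = 2.0994 mm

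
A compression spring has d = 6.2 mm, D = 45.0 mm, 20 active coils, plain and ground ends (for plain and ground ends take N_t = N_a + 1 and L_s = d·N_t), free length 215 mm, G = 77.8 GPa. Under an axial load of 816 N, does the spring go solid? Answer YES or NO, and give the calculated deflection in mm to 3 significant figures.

YES, δ = 103 mm

k = Gd⁴/(8D³N_a) = (77.8×10³)(6.2⁴)/(8·45.0³·20) = 7.8848 N/mm
N_t = 21; L_s = 6.2·21 = 130.2 mm; δ_solid = L₀ − L_s = 215 − 130.2 = 84.8 mm
δ = F/k = 816/7.8848 = 103.49 mm
δ ≥ δ_solid → spring goes solid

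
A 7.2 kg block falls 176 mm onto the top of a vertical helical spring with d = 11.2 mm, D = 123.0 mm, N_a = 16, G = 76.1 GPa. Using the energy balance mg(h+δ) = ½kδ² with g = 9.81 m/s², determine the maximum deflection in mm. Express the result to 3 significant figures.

85.8 mm

k = Gd⁴/(8D³N_a) = (76.1×10³)(11.2⁴)/(8·123.0³·16) = 5.0273 N/mm
W = mg = 7.2 × 9.81 = 70.632 N
½kδ² − Wδ − Wh = 0 → δ = (W + √(W² + 2kWh))/k
δ = (70.632 + √(4988.9 + 124990))/5.0273 = (70.632 + 360.53)/5.0273 = 85.764 mm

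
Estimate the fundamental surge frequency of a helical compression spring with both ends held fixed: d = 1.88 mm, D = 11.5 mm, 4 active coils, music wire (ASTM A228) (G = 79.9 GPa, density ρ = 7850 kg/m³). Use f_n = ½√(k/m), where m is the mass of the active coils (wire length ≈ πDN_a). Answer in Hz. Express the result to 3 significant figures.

1280 Hz

k = Gd⁴/(8D³N_a) = (79.9×10³)(1.88⁴)/(8·11.5³·4) = 20.509 N/mm = 20509 N/m
Wire length L = πDN_a = π·11.5·4 = 144.51 mm
m = ρ·(πd²/4)·L = 7850 × 2.7759×10⁻⁶ m² × 0.14451 m = 0.0031491 kg
f_n = ½√(k/m) = 0.5·√(20509/0.0031491) = 0.5·√(6.5126e+06) = 1276 Hz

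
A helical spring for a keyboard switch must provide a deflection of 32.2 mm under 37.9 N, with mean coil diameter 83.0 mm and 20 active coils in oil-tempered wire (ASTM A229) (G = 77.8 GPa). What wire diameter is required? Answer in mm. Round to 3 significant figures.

Required rate k = F/δ = 37.9/32.2 = 1.177 N/mm
d = (8D³N_a·k / G)^(1/4) = (8·83.0³·20·1.177 / (77.8×10³))^0.25
  = (1384.1)^0.25 = 6.0994 mm

6.10 mm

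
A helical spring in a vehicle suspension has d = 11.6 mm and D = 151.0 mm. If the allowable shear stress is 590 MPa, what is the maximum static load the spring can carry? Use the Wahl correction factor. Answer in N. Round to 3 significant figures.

C = D/d = 151.0/11.6 = 13.0172
K_W = (4C−1)/(4C−4) + 0.615/C = 51.069/48.069 + 0.0472 = 1.1097
τ_max = K·8FD/(πd³) → F_max = τ_allow·πd³/(8DK)
F_max = 590·π·11.6³/(8·151.0·1.1097) = 2.8932e+06/1340.5 = 2158.3 N

2160 N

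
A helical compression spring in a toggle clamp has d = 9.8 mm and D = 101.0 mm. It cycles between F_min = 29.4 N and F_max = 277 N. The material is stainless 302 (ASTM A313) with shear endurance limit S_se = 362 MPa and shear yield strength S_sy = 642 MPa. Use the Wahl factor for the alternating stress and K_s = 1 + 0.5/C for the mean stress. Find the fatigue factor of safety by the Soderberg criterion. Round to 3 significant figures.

5.72

C = D/d = 101.0/9.8 = 10.3061; K_W = (4C−1)/(4C−4)+0.615/C = 1.1403; K_s = 1+0.5/C = 1.0485
F_a = (F_max−F_min)/2 = 123.8 N; F_m = (F_max+F_min)/2 = 153.2 N
τ_a = K_W·8F_aD/(πd³) = 1.1403 × 33.83 = 38.575 MPa
τ_m = K_s·8F_mD/(πd³) = 1.0485 × 41.864 = 43.895 MPa
Soderberg: 1/n_f = τ_a/S_se + τ_m/S_sy = 38.575/362 + 43.895/642 = 0.10656 + 0.06837 = 0.17493
n_f = 1/0.17493 = 5.716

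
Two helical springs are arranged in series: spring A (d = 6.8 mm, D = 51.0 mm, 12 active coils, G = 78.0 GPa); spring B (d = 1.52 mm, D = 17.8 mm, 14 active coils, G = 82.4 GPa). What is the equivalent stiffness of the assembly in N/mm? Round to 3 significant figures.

0.661 N/mm

k_A = Gd⁴/(8D³N_a) = (78.0×10³)(6.8⁴)/(8·51.0³·12) = 13.096 N/mm
k_B = Gd⁴/(8D³N_a) = (82.4×10³)(1.52⁴)/(8·17.8³·14) = 0.69634 N/mm
Series: 1/k_eq = 1/13.096 + 1/0.69634 = 1.5124; k_eq = 0.66119 N/mm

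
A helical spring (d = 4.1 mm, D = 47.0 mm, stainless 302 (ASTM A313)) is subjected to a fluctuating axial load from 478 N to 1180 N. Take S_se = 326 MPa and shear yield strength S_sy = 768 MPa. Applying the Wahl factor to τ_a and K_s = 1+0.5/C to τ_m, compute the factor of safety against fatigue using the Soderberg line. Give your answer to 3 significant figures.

C = D/d = 47.0/4.1 = 11.4634; K_W = (4C−1)/(4C−4)+0.615/C = 1.1253; K_s = 1+0.5/C = 1.0436
F_a = (F_max−F_min)/2 = 351 N; F_m = (F_max+F_min)/2 = 829 N
τ_a = K_W·8F_aD/(πd³) = 1.1253 × 609.53 = 685.92 MPa
τ_m = K_s·8F_mD/(πd³) = 1.0436 × 1439.6 = 1502.4 MPa
Soderberg: 1/n_f = τ_a/S_se + τ_m/S_sy = 685.92/326 + 1502.4/768 = 2.10404 + 1.95623 = 4.0603
n_f = 1/4.0603 = 0.2463

0.246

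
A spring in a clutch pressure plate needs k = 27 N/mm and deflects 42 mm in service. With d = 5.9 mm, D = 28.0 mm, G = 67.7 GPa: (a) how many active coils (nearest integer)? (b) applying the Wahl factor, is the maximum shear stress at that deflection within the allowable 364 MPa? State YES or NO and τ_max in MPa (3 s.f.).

(a) 17 coils; (b) NO, τ_max = 533 MPa

N_a = Gd⁴/(8D³k) = (67.7×10³)(5.9⁴)/(8·28.0³·27) = 17.3 → N_a = 17
Actual rate k = Gd⁴/(8D³·17) = 27.478 N/mm
Working load F = kδ = 27.478·42 = 1154.1 N
C = 28.0/5.9 = 4.7458; K_W = (4C−1)/(4C−4)+0.615/C = 1.3298
τ_max = K_W·8FD/(πd³) = 1.3298·400.66 = 532.8 MPa
τ_max > 364 MPa → exceeds allowable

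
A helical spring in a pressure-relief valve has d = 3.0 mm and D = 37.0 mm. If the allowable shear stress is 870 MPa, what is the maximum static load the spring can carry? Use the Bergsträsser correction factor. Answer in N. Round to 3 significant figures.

225 N

C = D/d = 37.0/3.0 = 12.3333
K_B = (4C+2)/(4C−3) = 51.333/46.333 = 1.1079
τ_max = K·8FD/(πd³) → F_max = τ_allow·πd³/(8DK)
F_max = 870·π·3.0³/(8·37.0·1.1079) = 73796/327.94 = 225.03 N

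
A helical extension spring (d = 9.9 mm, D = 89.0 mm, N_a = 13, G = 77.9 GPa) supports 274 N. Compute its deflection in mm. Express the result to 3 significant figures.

26.8 mm

k = Gd⁴/(8D³N_a) = (77.9×10³)(9.9⁴)/(8·89.0³·13) = 10.206 N/mm
δ = F/k = 274 / 10.206 = 26.846 mm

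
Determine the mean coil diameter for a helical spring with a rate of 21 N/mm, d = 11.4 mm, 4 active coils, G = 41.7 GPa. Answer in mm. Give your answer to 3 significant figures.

D = (Gd⁴/(8N_a·k))^(1/3) = (41.7×10³·11.4⁴/(8·4·21))^(1/3)
  = (1.04806e+06)^(1/3) = 101.5770 mm

102 mm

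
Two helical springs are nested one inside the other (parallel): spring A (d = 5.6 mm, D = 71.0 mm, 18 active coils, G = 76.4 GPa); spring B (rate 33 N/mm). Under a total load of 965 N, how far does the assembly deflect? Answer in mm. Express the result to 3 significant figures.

k_A = Gd⁴/(8D³N_a) = (76.4×10³)(5.6⁴)/(8·71.0³·18) = 1.4578 N/mm
Parallel: k_eq = 1.4578 + 33 = 34.458 N/mm
δ = F/k_eq = 965/34.458 = 28.005 mm

28.0 mm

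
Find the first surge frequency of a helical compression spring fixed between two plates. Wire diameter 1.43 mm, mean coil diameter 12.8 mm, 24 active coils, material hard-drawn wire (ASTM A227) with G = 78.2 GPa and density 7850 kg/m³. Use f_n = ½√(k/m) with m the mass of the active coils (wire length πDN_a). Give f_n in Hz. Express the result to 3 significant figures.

k = Gd⁴/(8D³N_a) = (78.2×10³)(1.43⁴)/(8·12.8³·24) = 0.81212 N/mm = 812.12 N/m
Wire length L = πDN_a = π·12.8·24 = 965.1 mm
m = ρ·(πd²/4)·L = 7850 × 1.6061×10⁻⁶ m² × 0.9651 m = 0.012168 kg
f_n = ½√(k/m) = 0.5·√(812.12/0.012168) = 0.5·√(66745) = 129.18 Hz

129 Hz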